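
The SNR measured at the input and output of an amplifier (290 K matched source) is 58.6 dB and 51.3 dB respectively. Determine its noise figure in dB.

NF (dB) = SNR_in(dB) − SNR_out(dB) when the source is at T₀
NF = 58.6 − 51.3 = 7.3 dB

7.3 dB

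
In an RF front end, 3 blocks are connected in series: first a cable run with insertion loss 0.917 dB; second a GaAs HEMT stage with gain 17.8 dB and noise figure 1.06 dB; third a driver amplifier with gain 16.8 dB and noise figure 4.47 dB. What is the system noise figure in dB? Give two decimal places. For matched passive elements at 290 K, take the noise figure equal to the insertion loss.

Convert to linear (a loss of L dB is a gain of −L dB): F_i = 10^(NF_i/10), G_i = 10^(G_i,dB/10)
  Stage 1: F_1 = 10^(0.917/10) = 1.235, G_1 = 10^(−0.917/10) = 0.8097
  Stage 2: F_2 = 10^(1.06/10) = 1.276, G_2 = 10^(17.8/10) = 60.26
  Stage 3: F_3 = 10^(4.47/10) = 2.799, G_3 = 10^(16.8/10) = 47.86
Friis cascade:
  F = 1.235 + (1.276 − 1)/0.8097 + (2.799 − 1)/48.79 = 1.613
NF = 10 log₁₀(1.613) = 2.08 dB

2.08 dB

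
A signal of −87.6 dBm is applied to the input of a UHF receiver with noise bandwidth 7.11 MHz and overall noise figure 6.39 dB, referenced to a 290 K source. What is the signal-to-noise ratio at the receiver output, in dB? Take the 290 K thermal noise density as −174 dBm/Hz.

11.5 dB

Noise floor: N = −174 + 10 log₁₀(B) + NF
10 log₁₀(7.11×10⁶) = 68.52 dB
N = −174 + 68.52 + 6.39 = −99.09 dBm
SNR = P_sig − N = −87.6 − (−99.09) = 11.49 dB → 11.5 dB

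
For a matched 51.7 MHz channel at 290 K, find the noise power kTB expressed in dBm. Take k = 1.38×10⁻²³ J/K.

−96.8 dBm

P_n = kTB = 1.38×10⁻²³ × 290 × 5.17×10⁷ = 2.07×10⁻¹³ W
In dBm: 10 log₁₀(2.07×10⁻¹³ / 10⁻³) = −96.8 dBm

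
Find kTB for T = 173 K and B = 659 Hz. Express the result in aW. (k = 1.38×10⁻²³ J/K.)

1.57 aW

P_n = kTB = 1.38×10⁻²³ × 173 × 6.59×10² = 1.57×10⁻¹⁸ W = 1.57 aW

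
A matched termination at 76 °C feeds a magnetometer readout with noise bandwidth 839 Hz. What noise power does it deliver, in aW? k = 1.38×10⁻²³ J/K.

4.04 aW

T = 76 °C + 273.15 = 349.15 K
P_n = kTB = 1.38×10⁻²³ × 349.15 × 8.39×10² = 4.04×10⁻¹⁸ W = 4.04 aW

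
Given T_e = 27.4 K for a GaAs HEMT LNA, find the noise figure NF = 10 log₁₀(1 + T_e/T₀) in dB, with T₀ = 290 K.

F = 1 + T_e/T₀ = 1 + 27.4/290 = 1.09448
NF = 10 log₁₀(1.09448) = 0.392 dB

0.392 dB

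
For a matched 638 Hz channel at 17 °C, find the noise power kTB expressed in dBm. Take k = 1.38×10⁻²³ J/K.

−145.9 dBm

T = 17 °C + 273.15 = 290.15 K
P_n = kTB = 1.38×10⁻²³ × 290.15 × 6.38×10² = 2.55×10⁻¹⁸ W
In dBm: 10 log₁₀(2.55×10⁻¹⁸ / 10⁻³) = −145.9 dBm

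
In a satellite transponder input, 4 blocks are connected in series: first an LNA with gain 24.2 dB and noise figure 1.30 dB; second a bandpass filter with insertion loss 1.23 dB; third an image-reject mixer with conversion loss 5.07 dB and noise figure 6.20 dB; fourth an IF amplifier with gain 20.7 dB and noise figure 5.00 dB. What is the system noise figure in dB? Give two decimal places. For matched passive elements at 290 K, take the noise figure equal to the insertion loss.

Convert to linear (a loss of L dB is a gain of −L dB): F_i = 10^(NF_i/10), G_i = 10^(G_i,dB/10)
  Stage 1: F_1 = 10^(1.30/10) = 1.349, G_1 = 10^(24.2/10) = 263.0
  Stage 2: F_2 = 10^(1.23/10) = 1.327, G_2 = 10^(−1.23/10) = 0.7534
  Stage 3: F_3 = 10^(6.20/10) = 4.169, G_3 = 10^(−5.07/10) = 0.3112
  Stage 4: F_4 = 10^(5.00/10) = 3.162, G_4 = 10^(20.7/10) = 117.5
Friis cascade:
  F = 1.349 + (1.327 − 1)/263.0 + (4.169 − 1)/198.2 + (3.162 − 1)/61.66 = 1.401
NF = 10 log₁₀(1.401) = 1.47 dB

1.47 dB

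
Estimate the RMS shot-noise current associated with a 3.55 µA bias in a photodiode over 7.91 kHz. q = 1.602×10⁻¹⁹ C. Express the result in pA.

I_n = √(2qI·B)
2qI·B = 2 × 1.602×10⁻¹⁹ × 3.55×10⁻⁶ × 7.91×10³ = 9.00×10⁻²¹ A²
I_n = √(9.00×10⁻²¹) = 9.49×10⁻¹¹ A = 94.9 pA

94.9 pA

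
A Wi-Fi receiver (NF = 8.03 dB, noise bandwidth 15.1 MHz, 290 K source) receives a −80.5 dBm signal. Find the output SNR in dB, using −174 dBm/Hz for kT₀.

Noise floor: N = −174 + 10 log₁₀(B) + NF
10 log₁₀(1.51×10⁷) = 71.79 dB
N = −174 + 71.79 + 8.03 = −94.18 dBm
SNR = P_sig − N = −80.5 − (−94.18) = 13.68 dB → 13.7 dB

13.7 dB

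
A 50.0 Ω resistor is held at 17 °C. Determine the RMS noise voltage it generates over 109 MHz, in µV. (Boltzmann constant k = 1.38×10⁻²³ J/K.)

9.34 µV

T = 17 °C + 273.15 = 290.15 K
V_n = √(4kTRB)
4kTRB = 4 × 1.38×10⁻²³ × 290.15 × 5.00×10¹ × 1.09×10⁸ = 8.73×10⁻¹¹ V²
V_n = √(8.73×10⁻¹¹) = 9.34×10⁻⁶ V = 9.34 µV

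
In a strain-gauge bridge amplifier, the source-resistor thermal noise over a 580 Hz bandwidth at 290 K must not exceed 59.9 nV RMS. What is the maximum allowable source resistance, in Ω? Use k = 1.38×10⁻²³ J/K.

Johnson–Nyquist: V_n = √(4kTRB) ⇒ R = V_n² / (4kTB)
4kTB = 4 × 1.38×10⁻²³ × 290 × 5.80×10² = 9.28×10⁻¹⁸
R = (5.99×10⁻⁸)² / 9.28×10⁻¹⁸ = 3.86×10² Ω = 386 Ω

386 Ω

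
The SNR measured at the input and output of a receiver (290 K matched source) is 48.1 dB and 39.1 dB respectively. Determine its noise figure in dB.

NF (dB) = SNR_in(dB) − SNR_out(dB) when the source is at T₀
NF = 48.1 − 39.1 = 9.0 dB

9.0 dB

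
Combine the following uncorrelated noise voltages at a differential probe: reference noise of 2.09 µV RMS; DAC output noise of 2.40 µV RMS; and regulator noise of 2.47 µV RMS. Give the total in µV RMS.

4.03 µV

Uncorrelated sources add in power (mean-square): V_tot = √(ΣV_i²)
V_tot = √[(2.09×10⁻⁶)² + (2.40×10⁻⁶)² + (2.47×10⁻⁶)²] = 4.03×10⁻⁶ V = 4.03 µV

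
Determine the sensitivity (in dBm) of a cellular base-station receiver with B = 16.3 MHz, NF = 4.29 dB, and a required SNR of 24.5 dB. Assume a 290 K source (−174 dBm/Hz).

Sensitivity = −174 + 10 log₁₀(B) + NF + SNR_min
= −174 + 72.12 + 4.29 + 24.5
= −73.09 dBm → −73.1 dBm

−73.1 dBm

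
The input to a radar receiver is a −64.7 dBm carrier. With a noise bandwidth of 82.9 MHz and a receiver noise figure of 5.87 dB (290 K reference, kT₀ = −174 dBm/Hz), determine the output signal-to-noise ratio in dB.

24.2 dB

Noise floor: N = −174 + 10 log₁₀(B) + NF
10 log₁₀(8.29×10⁷) = 79.19 dB
N = −174 + 79.19 + 5.87 = −88.94 dBm
SNR = P_sig − N = −64.7 − (−88.94) = 24.24 dB → 24.2 dB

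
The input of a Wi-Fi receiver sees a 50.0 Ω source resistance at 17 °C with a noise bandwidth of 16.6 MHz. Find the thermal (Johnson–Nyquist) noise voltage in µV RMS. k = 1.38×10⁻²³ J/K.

T = 17 °C + 273.15 = 290.15 K
V_n = √(4kTRB)
4kTRB = 4 × 1.38×10⁻²³ × 290.15 × 5.00×10¹ × 1.66×10⁷ = 1.33×10⁻¹¹ V²
V_n = √(1.33×10⁻¹¹) = 3.65×10⁻⁶ V = 3.65 µV

3.65 µV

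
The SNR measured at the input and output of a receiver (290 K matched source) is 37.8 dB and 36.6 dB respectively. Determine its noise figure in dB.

1.2 dB

NF (dB) = SNR_in(dB) − SNR_out(dB) when the source is at T₀
NF = 37.8 − 36.6 = 1.2 dB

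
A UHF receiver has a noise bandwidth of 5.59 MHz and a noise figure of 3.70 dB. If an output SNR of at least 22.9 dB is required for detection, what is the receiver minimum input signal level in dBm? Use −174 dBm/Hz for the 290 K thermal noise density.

−79.9 dBm

Sensitivity = −174 + 10 log₁₀(B) + NF + SNR_min
= −174 + 67.47 + 3.70 + 22.9
= −79.93 dBm → −79.9 dBm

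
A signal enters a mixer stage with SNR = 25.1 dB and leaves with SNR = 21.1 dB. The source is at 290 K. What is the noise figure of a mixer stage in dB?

4.0 dB

NF (dB) = SNR_in(dB) − SNR_out(dB) when the source is at T₀
NF = 25.1 − 21.1 = 4.0 dB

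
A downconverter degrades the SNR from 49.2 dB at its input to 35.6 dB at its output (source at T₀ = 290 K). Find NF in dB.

13.6 dB

NF (dB) = SNR_in(dB) − SNR_out(dB) when the source is at T₀
NF = 49.2 − 35.6 = 13.6 dB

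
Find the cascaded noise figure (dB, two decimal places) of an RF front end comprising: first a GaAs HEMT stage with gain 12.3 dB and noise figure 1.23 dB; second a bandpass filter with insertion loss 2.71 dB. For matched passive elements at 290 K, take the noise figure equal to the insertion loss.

Convert to linear (a loss of L dB is a gain of −L dB): F_i = 10^(NF_i/10), G_i = 10^(G_i,dB/10)
  Stage 1: F_1 = 10^(1.23/10) = 1.327, G_1 = 10^(12.3/10) = 16.98
  Stage 2: F_2 = 10^(2.71/10) = 1.866, G_2 = 10^(−2.71/10) = 0.5358
Friis cascade:
  F = 1.327 + (1.866 − 1)/16.98 = 1.378
NF = 10 log₁₀(1.378) = 1.39 dB

1.39 dB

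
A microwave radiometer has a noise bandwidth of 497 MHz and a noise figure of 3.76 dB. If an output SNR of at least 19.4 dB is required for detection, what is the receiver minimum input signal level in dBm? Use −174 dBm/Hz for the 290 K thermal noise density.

Sensitivity = −174 + 10 log₁₀(B) + NF + SNR_min
= −174 + 86.96 + 3.76 + 19.4
= −63.88 dBm → −63.9 dBm

−63.9 dBm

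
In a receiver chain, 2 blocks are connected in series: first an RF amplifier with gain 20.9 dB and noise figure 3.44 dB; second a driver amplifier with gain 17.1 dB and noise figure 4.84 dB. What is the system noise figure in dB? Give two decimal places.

3.47 dB

Convert to linear (a loss of L dB is a gain of −L dB): F_i = 10^(NF_i/10), G_i = 10^(G_i,dB/10)
  Stage 1: F_1 = 10^(3.44/10) = 2.208, G_1 = 10^(20.9/10) = 123.0
  Stage 2: F_2 = 10^(4.84/10) = 3.048, G_2 = 10^(17.1/10) = 51.29
Friis cascade:
  F = 2.208 + (3.048 − 1)/123.0 = 2.225
NF = 10 log₁₀(2.225) = 3.47 dB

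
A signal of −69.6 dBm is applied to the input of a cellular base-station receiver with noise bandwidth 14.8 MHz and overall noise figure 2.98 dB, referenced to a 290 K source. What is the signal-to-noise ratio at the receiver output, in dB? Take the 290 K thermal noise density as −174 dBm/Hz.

29.7 dB

Noise floor: N = −174 + 10 log₁₀(B) + NF
10 log₁₀(1.48×10⁷) = 71.7 dB
N = −174 + 71.7 + 2.98 = −99.32 dBm
SNR = P_sig − N = −69.6 − (−99.32) = 29.72 dB → 29.7 dB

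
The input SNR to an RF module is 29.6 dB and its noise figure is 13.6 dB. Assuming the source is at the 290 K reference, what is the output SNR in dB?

By definition F = SNR_in/SNR_out, so in dB: SNR_out = SNR_in − NF
SNR_out = 29.6 − 13.6 = 16.0 dB

16.0 dB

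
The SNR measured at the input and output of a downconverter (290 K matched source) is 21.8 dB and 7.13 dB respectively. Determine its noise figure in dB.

NF (dB) = SNR_in(dB) − SNR_out(dB) when the source is at T₀
NF = 21.8 − 7.13 = 14.67 dB

14.67 dB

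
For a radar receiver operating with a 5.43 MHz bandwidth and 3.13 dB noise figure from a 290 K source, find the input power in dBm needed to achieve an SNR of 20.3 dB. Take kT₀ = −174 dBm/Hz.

−83.2 dBm

Sensitivity = −174 + 10 log₁₀(B) + NF + SNR_min
= −174 + 67.35 + 3.13 + 20.3
= −83.22 dBm → −83.2 dBm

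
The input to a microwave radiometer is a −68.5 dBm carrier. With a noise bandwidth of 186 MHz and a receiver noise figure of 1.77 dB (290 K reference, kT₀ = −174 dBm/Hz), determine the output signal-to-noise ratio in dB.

Noise floor: N = −174 + 10 log₁₀(B) + NF
10 log₁₀(1.86×10⁸) = 82.7 dB
N = −174 + 82.7 + 1.77 = −89.53 dBm
SNR = P_sig − N = −68.5 − (−89.53) = 21.03 dB → 21.0 dB

21.0 dB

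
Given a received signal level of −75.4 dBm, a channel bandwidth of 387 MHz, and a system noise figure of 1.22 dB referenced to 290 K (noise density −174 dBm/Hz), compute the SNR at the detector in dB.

Noise floor: N = −174 + 10 log₁₀(B) + NF
10 log₁₀(3.87×10⁸) = 85.88 dB
N = −174 + 85.88 + 1.22 = −86.90 dBm
SNR = P_sig − N = −75.4 − (−86.90) = 11.50 dB → 11.5 dB

11.5 dB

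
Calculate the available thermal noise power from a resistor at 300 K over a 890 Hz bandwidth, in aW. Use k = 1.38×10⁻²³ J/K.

3.68 aW

P_n = kTB = 1.38×10⁻²³ × 300 × 8.90×10² = 3.68×10⁻¹⁸ W = 3.68 aW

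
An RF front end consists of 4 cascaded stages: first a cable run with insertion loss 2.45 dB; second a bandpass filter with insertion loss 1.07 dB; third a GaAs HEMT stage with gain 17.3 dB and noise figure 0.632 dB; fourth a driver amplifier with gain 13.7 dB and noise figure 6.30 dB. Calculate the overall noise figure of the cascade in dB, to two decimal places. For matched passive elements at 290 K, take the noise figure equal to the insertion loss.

4.37 dB

Convert to linear (a loss of L dB is a gain of −L dB): F_i = 10^(NF_i/10), G_i = 10^(G_i,dB/10)
  Stage 1: F_1 = 10^(2.45/10) = 1.758, G_1 = 10^(−2.45/10) = 0.5689
  Stage 2: F_2 = 10^(1.07/10) = 1.279, G_2 = 10^(−1.07/10) = 0.7816
  Stage 3: F_3 = 10^(0.632/10) = 1.157, G_3 = 10^(17.3/10) = 53.70
  Stage 4: F_4 = 10^(6.30/10) = 4.266, G_4 = 10^(13.7/10) = 23.44
Friis cascade:
  F = 1.758 + (1.279 − 1)/0.5689 + (1.157 − 1)/0.4446 + (4.266 − 1)/23.88 = 2.738
NF = 10 log₁₀(2.738) = 4.37 dB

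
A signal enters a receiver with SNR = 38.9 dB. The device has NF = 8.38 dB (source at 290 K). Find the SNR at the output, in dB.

By definition F = SNR_in/SNR_out, so in dB: SNR_out = SNR_in − NF
SNR_out = 38.9 − 8.38 = 30.52 dB

30.52 dB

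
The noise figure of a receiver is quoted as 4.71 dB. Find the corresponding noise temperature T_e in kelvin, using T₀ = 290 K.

F = 10^(4.71/10) = 2.95801
T_e = (F − 1)·T₀ = (2.95801 − 1) × 290 = 568 K

568 K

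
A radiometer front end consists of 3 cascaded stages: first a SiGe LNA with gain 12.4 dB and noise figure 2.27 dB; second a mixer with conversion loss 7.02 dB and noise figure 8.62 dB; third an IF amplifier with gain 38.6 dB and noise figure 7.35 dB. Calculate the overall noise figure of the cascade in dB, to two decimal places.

5.23 dB

Convert to linear (a loss of L dB is a gain of −L dB): F_i = 10^(NF_i/10), G_i = 10^(G_i,dB/10)
  Stage 1: F_1 = 10^(2.27/10) = 1.687, G_1 = 10^(12.4/10) = 17.38
  Stage 2: F_2 = 10^(8.62/10) = 7.278, G_2 = 10^(−7.02/10) = 0.1986
  Stage 3: F_3 = 10^(7.35/10) = 5.433, G_3 = 10^(38.6/10) = 7244
Friis cascade:
  F = 1.687 + (7.278 − 1)/17.38 + (5.433 − 1)/3.451 = 3.332
NF = 10 log₁₀(3.332) = 5.23 dB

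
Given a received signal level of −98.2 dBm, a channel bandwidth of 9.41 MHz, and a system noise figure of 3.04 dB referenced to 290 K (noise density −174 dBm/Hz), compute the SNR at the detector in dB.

Noise floor: N = −174 + 10 log₁₀(B) + NF
10 log₁₀(9.41×10⁶) = 69.74 dB
N = −174 + 69.74 + 3.04 = −101.22 dBm
SNR = P_sig − N = −98.2 − (−101.22) = 3.02 dB → 3.0 dB

3.0 dB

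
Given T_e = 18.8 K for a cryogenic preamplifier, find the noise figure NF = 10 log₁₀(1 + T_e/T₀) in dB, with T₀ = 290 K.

0.273 dB

F = 1 + T_e/T₀ = 1 + 18.8/290 = 1.06483
NF = 10 log₁₀(1.06483) = 0.273 dB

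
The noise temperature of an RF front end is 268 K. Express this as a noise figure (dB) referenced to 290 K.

F = 1 + T_e/T₀ = 1 + 268/290 = 1.92414
NF = 10 log₁₀(1.92414) = 2.84 dB

2.84 dB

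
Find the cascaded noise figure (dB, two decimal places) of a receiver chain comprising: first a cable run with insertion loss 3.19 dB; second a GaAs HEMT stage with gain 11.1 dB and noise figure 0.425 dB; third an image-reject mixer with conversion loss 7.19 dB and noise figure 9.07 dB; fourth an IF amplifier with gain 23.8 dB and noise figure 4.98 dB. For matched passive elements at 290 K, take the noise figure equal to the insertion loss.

Convert to linear (a loss of L dB is a gain of −L dB): F_i = 10^(NF_i/10), G_i = 10^(G_i,dB/10)
  Stage 1: F_1 = 10^(3.19/10) = 2.084, G_1 = 10^(−3.19/10) = 0.4797
  Stage 2: F_2 = 10^(0.425/10) = 1.103, G_2 = 10^(11.1/10) = 12.88
  Stage 3: F_3 = 10^(9.07/10) = 8.072, G_3 = 10^(−7.19/10) = 0.1910
  Stage 4: F_4 = 10^(4.98/10) = 3.148, G_4 = 10^(23.8/10) = 239.9
Friis cascade:
  F = 2.084 + (1.103 − 1)/0.4797 + (8.072 − 1)/6.180 + (3.148 − 1)/1.180 = 5.263
NF = 10 log₁₀(5.263) = 7.21 dB

7.21 dB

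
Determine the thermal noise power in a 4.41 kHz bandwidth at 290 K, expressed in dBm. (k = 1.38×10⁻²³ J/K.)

P_n = kTB = 1.38×10⁻²³ × 290 × 4.41×10³ = 1.76×10⁻¹⁷ W
In dBm: 10 log₁₀(1.76×10⁻¹⁷ / 10⁻³) = −137.5 dBm

−137.5 dBm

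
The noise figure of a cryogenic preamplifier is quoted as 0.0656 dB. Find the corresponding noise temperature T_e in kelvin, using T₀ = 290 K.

4.41 K

F = 10^(0.0656/10) = 1.01522
T_e = (F − 1)·T₀ = (1.01522 − 1) × 290 = 4.41 K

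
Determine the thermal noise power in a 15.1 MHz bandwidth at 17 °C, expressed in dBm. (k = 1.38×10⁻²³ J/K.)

T = 17 °C + 273.15 = 290.15 K
P_n = kTB = 1.38×10⁻²³ × 290.15 × 1.51×10⁷ = 6.05×10⁻¹⁴ W
In dBm: 10 log₁₀(6.05×10⁻¹⁴ / 10⁻³) = −102.2 dBm

−102.2 dBm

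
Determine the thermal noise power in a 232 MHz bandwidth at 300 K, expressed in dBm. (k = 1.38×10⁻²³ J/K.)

P_n = kTB = 1.38×10⁻²³ × 300 × 2.32×10⁸ = 9.60×10⁻¹³ W
In dBm: 10 log₁₀(9.60×10⁻¹³ / 10⁻³) = −90.2 dBm

−90.2 dBm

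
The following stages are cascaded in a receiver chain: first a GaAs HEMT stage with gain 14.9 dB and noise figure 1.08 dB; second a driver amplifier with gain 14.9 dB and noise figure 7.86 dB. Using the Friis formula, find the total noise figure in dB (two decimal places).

Convert to linear (a loss of L dB is a gain of −L dB): F_i = 10^(NF_i/10), G_i = 10^(G_i,dB/10)
  Stage 1: F_1 = 10^(1.08/10) = 1.282, G_1 = 10^(14.9/10) = 30.90
  Stage 2: F_2 = 10^(7.86/10) = 6.109, G_2 = 10^(14.9/10) = 30.90
Friis cascade:
  F = 1.282 + (6.109 − 1)/30.90 = 1.448
NF = 10 log₁₀(1.448) = 1.61 dB

1.61 dB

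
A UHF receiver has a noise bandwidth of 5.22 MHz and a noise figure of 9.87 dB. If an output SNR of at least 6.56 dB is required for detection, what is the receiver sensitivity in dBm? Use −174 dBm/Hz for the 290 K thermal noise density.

−90.4 dBm

Sensitivity = −174 + 10 log₁₀(B) + NF + SNR_min
= −174 + 67.18 + 9.87 + 6.56
= −90.39 dBm → −90.4 dBm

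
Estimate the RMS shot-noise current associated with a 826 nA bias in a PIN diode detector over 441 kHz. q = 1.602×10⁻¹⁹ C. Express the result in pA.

I_n = √(2qI·B)
2qI·B = 2 × 1.602×10⁻¹⁹ × 8.26×10⁻⁷ × 4.41×10⁵ = 1.17×10⁻¹⁹ A²
I_n = √(1.17×10⁻¹⁹) = 3.42×10⁻¹⁰ A = 342 pA

342 pA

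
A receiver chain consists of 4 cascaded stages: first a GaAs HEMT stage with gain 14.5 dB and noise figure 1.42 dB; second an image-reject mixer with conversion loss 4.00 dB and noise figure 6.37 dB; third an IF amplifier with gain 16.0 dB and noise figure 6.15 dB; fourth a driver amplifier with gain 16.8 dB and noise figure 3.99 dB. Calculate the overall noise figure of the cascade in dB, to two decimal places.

Convert to linear (a loss of L dB is a gain of −L dB): F_i = 10^(NF_i/10), G_i = 10^(G_i,dB/10)
  Stage 1: F_1 = 10^(1.42/10) = 1.387, G_1 = 10^(14.5/10) = 28.18
  Stage 2: F_2 = 10^(6.37/10) = 4.335, G_2 = 10^(−4.00/10) = 0.3981
  Stage 3: F_3 = 10^(6.15/10) = 4.121, G_3 = 10^(16.0/10) = 39.81
  Stage 4: F_4 = 10^(3.99/10) = 2.506, G_4 = 10^(16.8/10) = 47.86
Friis cascade:
  F = 1.387 + (4.335 − 1)/28.18 + (4.121 − 1)/11.22 + (2.506 − 1)/446.7 = 1.787
NF = 10 log₁₀(1.787) = 2.52 dB

2.52 dB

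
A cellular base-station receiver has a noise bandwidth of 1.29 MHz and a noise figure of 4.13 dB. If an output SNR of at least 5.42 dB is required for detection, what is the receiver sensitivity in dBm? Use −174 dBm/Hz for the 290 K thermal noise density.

Sensitivity = −174 + 10 log₁₀(B) + NF + SNR_min
= −174 + 61.11 + 4.13 + 5.42
= −103.34 dBm → −103.3 dBm

−103.3 dBm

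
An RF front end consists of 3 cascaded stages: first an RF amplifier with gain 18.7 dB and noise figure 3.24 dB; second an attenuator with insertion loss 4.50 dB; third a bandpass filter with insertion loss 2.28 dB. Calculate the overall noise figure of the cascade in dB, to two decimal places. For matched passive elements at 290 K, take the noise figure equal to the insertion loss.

3.34 dB

Convert to linear (a loss of L dB is a gain of −L dB): F_i = 10^(NF_i/10), G_i = 10^(G_i,dB/10)
  Stage 1: F_1 = 10^(3.24/10) = 2.109, G_1 = 10^(18.7/10) = 74.13
  Stage 2: F_2 = 10^(4.50/10) = 2.818, G_2 = 10^(−4.50/10) = 0.3548
  Stage 3: F_3 = 10^(2.28/10) = 1.690, G_3 = 10^(−2.28/10) = 0.5916
Friis cascade:
  F = 2.109 + (2.818 − 1)/74.13 + (1.690 − 1)/26.30 = 2.159
NF = 10 log₁₀(2.159) = 3.34 dB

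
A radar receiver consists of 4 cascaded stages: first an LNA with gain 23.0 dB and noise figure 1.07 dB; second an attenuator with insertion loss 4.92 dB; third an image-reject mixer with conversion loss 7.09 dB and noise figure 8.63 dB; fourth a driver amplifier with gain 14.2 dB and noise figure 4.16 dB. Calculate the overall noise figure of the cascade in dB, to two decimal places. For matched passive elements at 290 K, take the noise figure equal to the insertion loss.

1.81 dB

Convert to linear (a loss of L dB is a gain of −L dB): F_i = 10^(NF_i/10), G_i = 10^(G_i,dB/10)
  Stage 1: F_1 = 10^(1.07/10) = 1.279, G_1 = 10^(23.0/10) = 199.5
  Stage 2: F_2 = 10^(4.92/10) = 3.105, G_2 = 10^(−4.92/10) = 0.3221
  Stage 3: F_3 = 10^(8.63/10) = 7.295, G_3 = 10^(−7.09/10) = 0.1954
  Stage 4: F_4 = 10^(4.16/10) = 2.606, G_4 = 10^(14.2/10) = 26.30
Friis cascade:
  F = 1.279 + (3.105 − 1)/199.5 + (7.295 − 1)/64.27 + (2.606 − 1)/12.56 = 1.516
NF = 10 log₁₀(1.516) = 1.81 dB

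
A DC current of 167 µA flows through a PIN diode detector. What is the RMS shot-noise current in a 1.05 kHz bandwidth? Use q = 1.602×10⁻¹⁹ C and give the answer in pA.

I_n = √(2qI·B)
2qI·B = 2 × 1.602×10⁻¹⁹ × 1.67×10⁻⁴ × 1.05×10³ = 5.62×10⁻²⁰ A²
I_n = √(5.62×10⁻²⁰) = 2.37×10⁻¹⁰ A = 237 pA

237 pA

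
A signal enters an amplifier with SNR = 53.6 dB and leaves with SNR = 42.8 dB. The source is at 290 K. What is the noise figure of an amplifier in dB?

NF (dB) = SNR_in(dB) − SNR_out(dB) when the source is at T₀
NF = 53.6 − 42.8 = 10.8 dB

10.8 dB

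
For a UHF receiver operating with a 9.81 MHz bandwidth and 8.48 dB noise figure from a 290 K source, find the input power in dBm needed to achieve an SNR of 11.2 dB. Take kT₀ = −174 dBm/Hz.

−84.4 dBm

Sensitivity = −174 + 10 log₁₀(B) + NF + SNR_min
= −174 + 69.92 + 8.48 + 11.2
= −84.40 dBm → −84.4 dBm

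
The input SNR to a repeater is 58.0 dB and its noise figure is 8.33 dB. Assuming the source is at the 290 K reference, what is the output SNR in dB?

49.67 dB

By definition F = SNR_in/SNR_out, so in dB: SNR_out = SNR_in − NF
SNR_out = 58.0 − 8.33 = 49.67 dB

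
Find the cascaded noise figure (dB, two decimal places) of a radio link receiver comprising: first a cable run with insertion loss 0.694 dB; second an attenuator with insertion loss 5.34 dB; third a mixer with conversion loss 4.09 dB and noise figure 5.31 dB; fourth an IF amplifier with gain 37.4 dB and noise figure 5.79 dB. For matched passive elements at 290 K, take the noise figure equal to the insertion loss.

16.27 dB

Convert to linear (a loss of L dB is a gain of −L dB): F_i = 10^(NF_i/10), G_i = 10^(G_i,dB/10)
  Stage 1: F_1 = 10^(0.694/10) = 1.173, G_1 = 10^(−0.694/10) = 0.8523
  Stage 2: F_2 = 10^(5.34/10) = 3.420, G_2 = 10^(−5.34/10) = 0.2924
  Stage 3: F_3 = 10^(5.31/10) = 3.396, G_3 = 10^(−4.09/10) = 0.3899
  Stage 4: F_4 = 10^(5.79/10) = 3.793, G_4 = 10^(37.4/10) = 5495
Friis cascade:
  F = 1.173 + (3.420 − 1)/0.8523 + (3.396 − 1)/0.2492 + (3.793 − 1)/0.09719 = 42.37
NF = 10 log₁₀(42.37) = 16.27 dB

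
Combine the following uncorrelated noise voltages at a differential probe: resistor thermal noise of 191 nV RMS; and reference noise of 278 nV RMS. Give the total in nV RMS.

337 nV

Uncorrelated sources add in power (mean-square): V_tot = √(ΣV_i²)
V_tot = √[(1.91×10⁻⁷)² + (2.78×10⁻⁷)²] = 3.37×10⁻⁷ V = 337 nV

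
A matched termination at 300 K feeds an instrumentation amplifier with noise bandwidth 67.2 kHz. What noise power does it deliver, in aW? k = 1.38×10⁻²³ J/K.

278 aW

P_n = kTB = 1.38×10⁻²³ × 300 × 6.72×10⁴ = 2.78×10⁻¹⁶ W = 278 aW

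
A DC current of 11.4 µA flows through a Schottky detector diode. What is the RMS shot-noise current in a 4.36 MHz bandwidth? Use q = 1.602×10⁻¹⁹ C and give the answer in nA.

I_n = √(2qI·B)
2qI·B = 2 × 1.602×10⁻¹⁹ × 1.14×10⁻⁵ × 4.36×10⁶ = 1.59×10⁻¹⁷ A²
I_n = √(1.59×10⁻¹⁷) = 3.99×10⁻⁹ A = 3.99 nA

3.99 nA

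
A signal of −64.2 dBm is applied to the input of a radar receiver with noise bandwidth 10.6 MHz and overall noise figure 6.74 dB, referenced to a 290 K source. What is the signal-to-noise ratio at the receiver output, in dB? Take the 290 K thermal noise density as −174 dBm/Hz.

32.8 dB

Noise floor: N = −174 + 10 log₁₀(B) + NF
10 log₁₀(1.06×10⁷) = 70.25 dB
N = −174 + 70.25 + 6.74 = −97.01 dBm
SNR = P_sig − N = −64.2 − (−97.01) = 32.81 dB → 32.8 dB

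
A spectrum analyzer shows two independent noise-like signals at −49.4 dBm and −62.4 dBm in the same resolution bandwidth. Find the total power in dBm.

Convert to linear, add, convert back:
P₁ = 1.15×10⁻⁸ W, P₂ = 5.75×10⁻¹⁰ W
P_tot = 1.21×10⁻⁸ W → 10 log₁₀(P_tot / 10⁻³) = −49.2 dBm

−49.2 dBm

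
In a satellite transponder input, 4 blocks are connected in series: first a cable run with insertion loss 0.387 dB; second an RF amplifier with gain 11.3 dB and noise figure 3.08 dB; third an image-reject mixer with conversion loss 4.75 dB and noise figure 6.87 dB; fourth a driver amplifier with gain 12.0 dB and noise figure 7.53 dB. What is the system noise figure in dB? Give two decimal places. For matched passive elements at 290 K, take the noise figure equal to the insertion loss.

Convert to linear (a loss of L dB is a gain of −L dB): F_i = 10^(NF_i/10), G_i = 10^(G_i,dB/10)
  Stage 1: F_1 = 10^(0.387/10) = 1.093, G_1 = 10^(−0.387/10) = 0.9147
  Stage 2: F_2 = 10^(3.08/10) = 2.032, G_2 = 10^(11.3/10) = 13.49
  Stage 3: F_3 = 10^(6.87/10) = 4.864, G_3 = 10^(−4.75/10) = 0.3350
  Stage 4: F_4 = 10^(7.53/10) = 5.662, G_4 = 10^(12.0/10) = 15.85
Friis cascade:
  F = 1.093 + (2.032 − 1)/0.9147 + (4.864 − 1)/12.34 + (5.662 − 1)/4.133 = 3.663
NF = 10 log₁₀(3.663) = 5.64 dB

5.64 dB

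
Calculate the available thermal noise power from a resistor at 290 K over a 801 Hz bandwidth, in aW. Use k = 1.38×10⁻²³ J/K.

3.21 aW

P_n = kTB = 1.38×10⁻²³ × 290 × 8.01×10² = 3.21×10⁻¹⁸ W = 3.21 aW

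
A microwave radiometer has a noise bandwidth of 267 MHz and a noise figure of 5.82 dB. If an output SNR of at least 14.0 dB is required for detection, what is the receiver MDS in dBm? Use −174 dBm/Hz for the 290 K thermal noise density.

Sensitivity = −174 + 10 log₁₀(B) + NF + SNR_min
= −174 + 84.27 + 5.82 + 14.0
= −69.91 dBm → −69.9 dBm

−69.9 dBm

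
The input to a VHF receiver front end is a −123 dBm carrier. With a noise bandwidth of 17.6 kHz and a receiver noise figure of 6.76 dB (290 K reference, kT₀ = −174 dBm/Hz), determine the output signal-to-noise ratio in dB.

1.8 dB

Noise floor: N = −174 + 10 log₁₀(B) + NF
10 log₁₀(1.76×10⁴) = 42.46 dB
N = −174 + 42.46 + 6.76 = −124.78 dBm
SNR = P_sig − N = −123 − (−124.78) = 1.78 dB → 1.8 dB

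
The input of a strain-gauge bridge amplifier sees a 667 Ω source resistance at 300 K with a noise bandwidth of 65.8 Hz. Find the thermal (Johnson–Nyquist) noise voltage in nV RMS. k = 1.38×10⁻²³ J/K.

27.0 nV

V_n = √(4kTRB)
4kTRB = 4 × 1.38×10⁻²³ × 300 × 6.67×10² × 6.58×10¹ = 7.27×10⁻¹⁶ V²
V_n = √(7.27×10⁻¹⁶) = 2.70×10⁻⁸ V = 27.0 nV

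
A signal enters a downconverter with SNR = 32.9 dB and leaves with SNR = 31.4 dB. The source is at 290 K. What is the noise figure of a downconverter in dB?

NF (dB) = SNR_in(dB) − SNR_out(dB) when the source is at T₀
NF = 32.9 − 31.4 = 1.5 dB

1.5 dB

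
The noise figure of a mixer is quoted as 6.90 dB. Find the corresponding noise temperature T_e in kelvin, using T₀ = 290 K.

F = 10^(6.90/10) = 4.89779
T_e = (F − 1)·T₀ = (4.89779 − 1) × 290 = 1130 K

1130 K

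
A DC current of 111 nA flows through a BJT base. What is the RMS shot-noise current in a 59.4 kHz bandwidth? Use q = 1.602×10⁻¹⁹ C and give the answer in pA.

46.0 pA

I_n = √(2qI·B)
2qI·B = 2 × 1.602×10⁻¹⁹ × 1.11×10⁻⁷ × 5.94×10⁴ = 2.11×10⁻²¹ A²
I_n = √(2.11×10⁻²¹) = 4.60×10⁻¹¹ A = 46.0 pA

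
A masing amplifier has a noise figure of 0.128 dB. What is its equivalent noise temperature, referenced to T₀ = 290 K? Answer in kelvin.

F = 10^(0.128/10) = 1.02991
T_e = (F − 1)·T₀ = (1.02991 − 1) × 290 = 8.67 K

8.67 K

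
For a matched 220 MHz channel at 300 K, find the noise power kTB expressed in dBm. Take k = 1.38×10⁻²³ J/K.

−90.4 dBm

P_n = kTB = 1.38×10⁻²³ × 300 × 2.20×10⁸ = 9.11×10⁻¹³ W
In dBm: 10 log₁₀(9.11×10⁻¹³ / 10⁻³) = −90.4 dBm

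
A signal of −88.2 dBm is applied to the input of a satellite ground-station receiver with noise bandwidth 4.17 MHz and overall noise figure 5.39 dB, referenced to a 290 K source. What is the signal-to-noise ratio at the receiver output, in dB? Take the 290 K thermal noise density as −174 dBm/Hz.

14.2 dB

Noise floor: N = −174 + 10 log₁₀(B) + NF
10 log₁₀(4.17×10⁶) = 66.2 dB
N = −174 + 66.2 + 5.39 = −102.41 dBm
SNR = P_sig − N = −88.2 − (−102.41) = 14.21 dB → 14.2 dB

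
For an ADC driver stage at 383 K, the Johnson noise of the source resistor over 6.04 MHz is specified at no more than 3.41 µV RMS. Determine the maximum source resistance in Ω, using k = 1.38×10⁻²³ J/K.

Johnson–Nyquist: V_n = √(4kTRB) ⇒ R = V_n² / (4kTB)
4kTB = 4 × 1.38×10⁻²³ × 383 × 6.04×10⁶ = 1.28×10⁻¹³
R = (3.41×10⁻⁶)² / 1.28×10⁻¹³ = 9.11×10¹ Ω = 91.1 Ω

91.1 Ω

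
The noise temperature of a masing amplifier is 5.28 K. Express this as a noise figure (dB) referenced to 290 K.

F = 1 + T_e/T₀ = 1 + 5.28/290 = 1.01821
NF = 10 log₁₀(1.01821) = 0.078 dB

0.078 dB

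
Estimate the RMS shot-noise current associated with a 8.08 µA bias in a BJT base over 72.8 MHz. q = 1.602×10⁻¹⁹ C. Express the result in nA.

I_n = √(2qI·B)
2qI·B = 2 × 1.602×10⁻¹⁹ × 8.08×10⁻⁶ × 7.28×10⁷ = 1.88×10⁻¹⁶ A²
I_n = √(1.88×10⁻¹⁶) = 1.37×10⁻⁸ A = 13.7 nA

13.7 nA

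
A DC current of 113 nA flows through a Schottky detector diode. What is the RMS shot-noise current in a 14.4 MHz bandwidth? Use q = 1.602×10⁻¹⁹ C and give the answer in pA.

722 pA

I_n = √(2qI·B)
2qI·B = 2 × 1.602×10⁻¹⁹ × 1.13×10⁻⁷ × 1.44×10⁷ = 5.21×10⁻¹⁹ A²
I_n = √(5.21×10⁻¹⁹) = 7.22×10⁻¹⁰ A = 722 pA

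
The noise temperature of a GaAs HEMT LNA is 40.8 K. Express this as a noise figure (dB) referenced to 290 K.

F = 1 + T_e/T₀ = 1 + 40.8/290 = 1.14069
NF = 10 log₁₀(1.14069) = 0.572 dB

0.572 dB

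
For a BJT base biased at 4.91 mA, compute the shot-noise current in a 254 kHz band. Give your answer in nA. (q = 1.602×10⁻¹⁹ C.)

I_n = √(2qI·B)
2qI·B = 2 × 1.602×10⁻¹⁹ × 4.91×10⁻³ × 2.54×10⁵ = 4.00×10⁻¹⁶ A²
I_n = √(4.00×10⁻¹⁶) = 2.00×10⁻⁸ A = 20.0 nA

20.0 nA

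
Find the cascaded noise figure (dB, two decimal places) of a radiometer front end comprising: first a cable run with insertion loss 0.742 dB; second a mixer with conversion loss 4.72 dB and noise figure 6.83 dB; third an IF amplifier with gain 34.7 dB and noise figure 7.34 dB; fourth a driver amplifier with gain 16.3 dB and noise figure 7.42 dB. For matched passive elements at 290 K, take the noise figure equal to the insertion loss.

13.28 dB

Convert to linear (a loss of L dB is a gain of −L dB): F_i = 10^(NF_i/10), G_i = 10^(G_i,dB/10)
  Stage 1: F_1 = 10^(0.742/10) = 1.186, G_1 = 10^(−0.742/10) = 0.8429
  Stage 2: F_2 = 10^(6.83/10) = 4.819, G_2 = 10^(−4.72/10) = 0.3373
  Stage 3: F_3 = 10^(7.34/10) = 5.420, G_3 = 10^(34.7/10) = 2951
  Stage 4: F_4 = 10^(7.42/10) = 5.521, G_4 = 10^(16.3/10) = 42.66
Friis cascade:
  F = 1.186 + (4.819 − 1)/0.8429 + (5.420 − 1)/0.2843 + (5.521 − 1)/839.1 = 21.27
NF = 10 log₁₀(21.27) = 13.28 dB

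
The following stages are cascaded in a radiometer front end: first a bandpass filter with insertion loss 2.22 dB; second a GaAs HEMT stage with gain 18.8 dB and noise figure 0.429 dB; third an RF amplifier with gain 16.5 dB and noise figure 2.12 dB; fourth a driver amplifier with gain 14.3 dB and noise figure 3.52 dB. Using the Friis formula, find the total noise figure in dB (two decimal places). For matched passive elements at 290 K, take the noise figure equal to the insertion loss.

Convert to linear (a loss of L dB is a gain of −L dB): F_i = 10^(NF_i/10), G_i = 10^(G_i,dB/10)
  Stage 1: F_1 = 10^(2.22/10) = 1.667, G_1 = 10^(−2.22/10) = 0.5998
  Stage 2: F_2 = 10^(0.429/10) = 1.104, G_2 = 10^(18.8/10) = 75.86
  Stage 3: F_3 = 10^(2.12/10) = 1.629, G_3 = 10^(16.5/10) = 44.67
  Stage 4: F_4 = 10^(3.52/10) = 2.249, G_4 = 10^(14.3/10) = 26.92
Friis cascade:
  F = 1.667 + (1.104 − 1)/0.5998 + (1.629 − 1)/45.50 + (2.249 − 1)/2032 = 1.855
NF = 10 log₁₀(1.855) = 2.68 dB

2.68 dB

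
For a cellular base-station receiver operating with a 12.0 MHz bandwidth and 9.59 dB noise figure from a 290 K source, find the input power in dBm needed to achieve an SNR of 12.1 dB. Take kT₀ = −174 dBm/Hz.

−81.5 dBm

Sensitivity = −174 + 10 log₁₀(B) + NF + SNR_min
= −174 + 70.79 + 9.59 + 12.1
= −81.52 dBm → −81.5 dBm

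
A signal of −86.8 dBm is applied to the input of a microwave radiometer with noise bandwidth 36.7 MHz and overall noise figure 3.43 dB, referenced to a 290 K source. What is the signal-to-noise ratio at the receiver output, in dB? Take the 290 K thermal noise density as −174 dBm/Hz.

8.1 dB

Noise floor: N = −174 + 10 log₁₀(B) + NF
10 log₁₀(3.67×10⁷) = 75.65 dB
N = −174 + 75.65 + 3.43 = −94.92 dBm
SNR = P_sig − N = −86.8 − (−94.92) = 8.12 dB → 8.1 dB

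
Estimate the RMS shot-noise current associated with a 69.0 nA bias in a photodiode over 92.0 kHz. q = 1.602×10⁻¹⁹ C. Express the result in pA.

45.1 pA

I_n = √(2qI·B)
2qI·B = 2 × 1.602×10⁻¹⁹ × 6.90×10⁻⁸ × 9.20×10⁴ = 2.03×10⁻²¹ A²
I_n = √(2.03×10⁻²¹) = 4.51×10⁻¹¹ A = 45.1 pA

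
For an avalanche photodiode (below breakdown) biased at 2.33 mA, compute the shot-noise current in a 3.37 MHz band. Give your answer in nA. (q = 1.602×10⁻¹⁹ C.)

50.2 nA

I_n = √(2qI·B)
2qI·B = 2 × 1.602×10⁻¹⁹ × 2.33×10⁻³ × 3.37×10⁶ = 2.52×10⁻¹⁵ A²
I_n = √(2.52×10⁻¹⁵) = 5.02×10⁻⁸ A = 50.2 nA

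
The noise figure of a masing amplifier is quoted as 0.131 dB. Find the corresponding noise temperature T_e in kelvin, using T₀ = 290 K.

8.88 K

F = 10^(0.131/10) = 1.03062
T_e = (F − 1)·T₀ = (1.03062 − 1) × 290 = 8.88 K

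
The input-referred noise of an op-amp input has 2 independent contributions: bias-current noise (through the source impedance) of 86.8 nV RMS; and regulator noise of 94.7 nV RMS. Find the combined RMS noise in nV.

Uncorrelated sources add in power (mean-square): V_tot = √(ΣV_i²)
V_tot = √[(8.68×10⁻⁸)² + (9.47×10⁻⁸)²] = 1.28×10⁻⁷ V = 128 nV

128 nV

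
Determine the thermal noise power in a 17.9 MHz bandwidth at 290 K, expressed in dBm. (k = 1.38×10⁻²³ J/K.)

−101.4 dBm

P_n = kTB = 1.38×10⁻²³ × 290 × 1.79×10⁷ = 7.16×10⁻¹⁴ W
In dBm: 10 log₁₀(7.16×10⁻¹⁴ / 10⁻³) = −101.4 dBm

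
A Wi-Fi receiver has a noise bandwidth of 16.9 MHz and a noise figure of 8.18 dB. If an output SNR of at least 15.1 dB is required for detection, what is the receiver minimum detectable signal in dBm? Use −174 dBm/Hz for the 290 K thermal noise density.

Sensitivity = −174 + 10 log₁₀(B) + NF + SNR_min
= −174 + 72.28 + 8.18 + 15.1
= −78.44 dBm → −78.4 dBm

−78.4 dBm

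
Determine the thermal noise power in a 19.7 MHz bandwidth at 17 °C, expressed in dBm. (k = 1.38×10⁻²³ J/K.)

−101.0 dBm

T = 17 °C + 273.15 = 290.15 K
P_n = kTB = 1.38×10⁻²³ × 290.15 × 1.97×10⁷ = 7.89×10⁻¹⁴ W
In dBm: 10 log₁₀(7.89×10⁻¹⁴ / 10⁻³) = −101.0 dBm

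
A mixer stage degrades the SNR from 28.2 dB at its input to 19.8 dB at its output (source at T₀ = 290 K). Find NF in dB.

8.4 dB

NF (dB) = SNR_in(dB) − SNR_out(dB) when the source is at T₀
NF = 28.2 − 19.8 = 8.4 dB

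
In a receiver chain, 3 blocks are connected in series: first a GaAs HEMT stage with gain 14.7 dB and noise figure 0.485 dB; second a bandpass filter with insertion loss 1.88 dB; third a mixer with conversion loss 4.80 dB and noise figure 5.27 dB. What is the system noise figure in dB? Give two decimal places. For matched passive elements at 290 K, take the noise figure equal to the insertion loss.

1.00 dB

Convert to linear (a loss of L dB is a gain of −L dB): F_i = 10^(NF_i/10), G_i = 10^(G_i,dB/10)
  Stage 1: F_1 = 10^(0.485/10) = 1.118, G_1 = 10^(14.7/10) = 29.51
  Stage 2: F_2 = 10^(1.88/10) = 1.542, G_2 = 10^(−1.88/10) = 0.6486
  Stage 3: F_3 = 10^(5.27/10) = 3.365, G_3 = 10^(−4.80/10) = 0.3311
Friis cascade:
  F = 1.118 + (1.542 − 1)/29.51 + (3.365 − 1)/19.14 = 1.260
NF = 10 log₁₀(1.260) = 1.00 dB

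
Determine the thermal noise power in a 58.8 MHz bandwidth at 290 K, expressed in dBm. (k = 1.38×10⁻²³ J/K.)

−96.3 dBm

P_n = kTB = 1.38×10⁻²³ × 290 × 5.88×10⁷ = 2.35×10⁻¹³ W
In dBm: 10 log₁₀(2.35×10⁻¹³ / 10⁻³) = −96.3 dBm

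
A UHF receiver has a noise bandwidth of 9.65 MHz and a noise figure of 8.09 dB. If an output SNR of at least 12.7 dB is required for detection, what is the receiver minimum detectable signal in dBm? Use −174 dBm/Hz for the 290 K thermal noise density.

Sensitivity = −174 + 10 log₁₀(B) + NF + SNR_min
= −174 + 69.85 + 8.09 + 12.7
= −83.36 dBm → −83.4 dBm

−83.4 dBm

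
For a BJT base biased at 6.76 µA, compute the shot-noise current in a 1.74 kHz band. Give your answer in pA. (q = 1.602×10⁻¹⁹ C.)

61.4 pA

I_n = √(2qI·B)
2qI·B = 2 × 1.602×10⁻¹⁹ × 6.76×10⁻⁶ × 1.74×10³ = 3.77×10⁻²¹ A²
I_n = √(3.77×10⁻²¹) = 6.14×10⁻¹¹ A = 61.4 pA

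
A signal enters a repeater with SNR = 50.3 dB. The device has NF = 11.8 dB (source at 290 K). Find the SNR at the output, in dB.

By definition F = SNR_in/SNR_out, so in dB: SNR_out = SNR_in − NF
SNR_out = 50.3 − 11.8 = 38.5 dB

38.5 dB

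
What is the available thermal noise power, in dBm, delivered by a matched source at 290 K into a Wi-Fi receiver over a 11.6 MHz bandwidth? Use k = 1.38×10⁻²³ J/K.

P_n = kTB = 1.38×10⁻²³ × 290 × 1.16×10⁷ = 4.64×10⁻¹⁴ W
In dBm: 10 log₁₀(4.64×10⁻¹⁴ / 10⁻³) = −103.3 dBm

−103.3 dBm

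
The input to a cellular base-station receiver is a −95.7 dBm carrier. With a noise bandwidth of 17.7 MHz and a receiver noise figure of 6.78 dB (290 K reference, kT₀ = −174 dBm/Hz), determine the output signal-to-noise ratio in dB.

Noise floor: N = −174 + 10 log₁₀(B) + NF
10 log₁₀(1.77×10⁷) = 72.48 dB
N = −174 + 72.48 + 6.78 = −94.74 dBm
SNR = P_sig − N = −95.7 − (−94.74) = −0.96 dB → −1.0 dB

−1.0 dB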